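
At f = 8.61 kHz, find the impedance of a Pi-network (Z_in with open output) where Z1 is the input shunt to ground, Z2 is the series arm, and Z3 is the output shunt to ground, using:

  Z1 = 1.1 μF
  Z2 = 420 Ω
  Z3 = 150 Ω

Step 1 — Angular frequency: ω = 2π·f = 2π·8610 = 5.41e+04 rad/s.
Step 2 — Component impedances:
  Z1: Z = 1/(jωC) = -j/(ω·C) = 0 - j16.8 Ω
  Z2: Z = R = 420 Ω
  Z3: Z = R = 150 Ω
Step 3 — With open output, the series arm Z2 and the output shunt Z3 appear in series to ground: Z2 + Z3 = 570 Ω.
Step 4 — Parallel with input shunt Z1: Z_in = Z1 || (Z2 + Z3) = 0.495 - j16.79 Ω = 16.8∠-88.3° Ω.

Z = 0.495 - j16.79 Ω = 16.8∠-88.3° Ω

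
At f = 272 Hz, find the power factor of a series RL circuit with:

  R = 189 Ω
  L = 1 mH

Step 1 — Angular frequency: ω = 2π·f = 2π·272 = 1709 rad/s.
Step 2 — Component impedances:
  R: Z = R = 189 Ω
  L: Z = jωL = j·1709·0.001 = 0 + j1.709 Ω
Step 3 — Series combination: Z_total = R + L = 189 + j1.709 Ω = 189∠0.5° Ω.
Step 4 — Power factor: PF = cos(φ) = Re(Z)/|Z| = 189/189 = 1.
Step 5 — Type: Im(Z) = 1.709 ⇒ lagging (phase φ = 0.5°).

PF = 1 (lagging, φ = 0.5°)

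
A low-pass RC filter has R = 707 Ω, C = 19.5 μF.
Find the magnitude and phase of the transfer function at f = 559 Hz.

Step 1 — Angular frequency: ω = 2π·559 = 3512 rad/s.
Step 2 — Transfer function: H(jω) = 1/(1 + jωRC).
Step 3 — Denominator: 1 + jωRC = 1 + j·3512·707·1.95e-05 = 1 + j48.42.
Step 4 — H = 0.0004263 - j0.02064.
Step 5 — Magnitude: |H| = 0.02065 (-33.7 dB); phase: φ = -88.8°.

|H| = 0.02065 (-33.7 dB), φ = -88.8°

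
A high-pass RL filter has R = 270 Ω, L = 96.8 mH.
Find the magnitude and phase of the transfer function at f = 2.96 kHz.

Step 1 — Angular frequency: ω = 2π·2960 = 1.86e+04 rad/s.
Step 2 — Transfer function: H(jω) = jωL/(R + jωL).
Step 3 — Numerator jωL = j·1800; denominator R + jωL = 270 + j1800.
Step 4 — H = 0.978 + j0.1467.
Step 5 — Magnitude: |H| = 0.9889 (-0.1 dB); phase: φ = 8.5°.

|H| = 0.9889 (-0.1 dB), φ = 8.5°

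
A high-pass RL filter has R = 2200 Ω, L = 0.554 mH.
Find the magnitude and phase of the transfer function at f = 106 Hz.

Step 1 — Angular frequency: ω = 2π·106 = 666 rad/s.
Step 2 — Transfer function: H(jω) = jωL/(R + jωL).
Step 3 — Numerator jωL = j·0.369; denominator R + jωL = 2200 + j0.369.
Step 4 — H = 2.813e-08 + j0.0001677.
Step 5 — Magnitude: |H| = 0.0001677 (-75.5 dB); phase: φ = 90.0°.

|H| = 0.0001677 (-75.5 dB), φ = 90.0°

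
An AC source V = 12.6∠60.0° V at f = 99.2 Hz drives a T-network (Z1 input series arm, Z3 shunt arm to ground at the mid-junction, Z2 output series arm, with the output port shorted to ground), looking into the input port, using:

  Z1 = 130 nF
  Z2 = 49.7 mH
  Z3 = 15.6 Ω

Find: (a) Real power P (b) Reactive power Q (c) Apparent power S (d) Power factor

Step 1 — Angular frequency: ω = 2π·f = 2π·99.2 = 623.3 rad/s.
Step 2 — Component impedances:
  Z1: Z = 1/(jωC) = -j/(ω·C) = 0 - j1.234e+04 Ω
  Z2: Z = jωL = j·623.3·0.0497 = 0 + j30.98 Ω
  Z3: Z = R = 15.6 Ω
Step 3 — With the output port shorted to ground, the output series arm Z2 runs from the junction to ground; the shunt arm Z3 also runs from the junction to ground. They appear in parallel: Z3 || Z2 = 12.44 + j6.267 Ω.
Step 4 — Series with input arm Z1: Z_in = Z1 + (Z3 || Z2) = 12.44 - j1.234e+04 Ω = 1.234e+04∠-89.9° Ω.
Step 5 — Source phasor: V = 12.6∠60.0° V = 6.3 + j10.91 V.
Step 6 — Current: I = V / Z = -0.0008841 + j0.0005116 A = 0.001021∠149.9° A.
Step 7 — Complex power: S = V·I* = 1.298e-05 - j0.01287 VA.
Step 8 — Real power: P = Re(S) = 1.298e-05 W.
Step 9 — Reactive power: Q = Im(S) = -0.01287 VAR.
Step 10 — Apparent power: |S| = 0.01287 VA.
Step 11 — Power factor: PF = P/|S| = 0.001009 (leading).

(a) P = 1.298e-05 W  (b) Q = -0.01287 VAR  (c) S = 0.01287 VA  (d) PF = 0.001009 (leading)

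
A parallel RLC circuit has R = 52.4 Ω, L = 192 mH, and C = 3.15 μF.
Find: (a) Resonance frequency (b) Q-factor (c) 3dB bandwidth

Step 1 — Resonance: ω₀ = 1/√(LC) = 1/√(0.192·3.15e-06) = 1286 rad/s.
Step 2 — f₀ = ω₀/(2π) = 204.7 Hz.
Step 3 — Parallel Q: Q = R/(ω₀L) = 52.4/(1286·0.192) = 0.2122.
Step 4 — Bandwidth: Δω = ω₀/Q = 6058 rad/s; BW = Δω/(2π) = 964.2 Hz.

(a) f₀ = 204.7 Hz  (b) Q = 0.2122  (c) BW = 964.2 Hz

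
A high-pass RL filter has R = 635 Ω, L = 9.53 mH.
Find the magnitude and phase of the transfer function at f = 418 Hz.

Step 1 — Angular frequency: ω = 2π·418 = 2626 rad/s.
Step 2 — Transfer function: H(jω) = jωL/(R + jωL).
Step 3 — Numerator jωL = j·25.03; denominator R + jωL = 635 + j25.03.
Step 4 — H = 0.001551 + j0.03936.
Step 5 — Magnitude: |H| = 0.03939 (-28.1 dB); phase: φ = 87.7°.

|H| = 0.03939 (-28.1 dB), φ = 87.7°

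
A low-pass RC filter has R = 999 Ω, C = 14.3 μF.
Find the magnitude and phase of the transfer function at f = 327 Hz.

Step 1 — Angular frequency: ω = 2π·327 = 2055 rad/s.
Step 2 — Transfer function: H(jω) = 1/(1 + jωRC).
Step 3 — Denominator: 1 + jωRC = 1 + j·2055·999·1.43e-05 = 1 + j29.35.
Step 4 — H = 0.001159 - j0.03403.
Step 5 — Magnitude: |H| = 0.03405 (-29.4 dB); phase: φ = -88.0°.

|H| = 0.03405 (-29.4 dB), φ = -88.0°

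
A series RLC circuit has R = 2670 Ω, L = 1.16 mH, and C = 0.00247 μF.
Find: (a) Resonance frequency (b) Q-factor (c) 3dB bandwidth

Step 1 — Resonance condition Im(Z)=0 gives ω₀ = 1/√(LC).
Step 2 — ω₀ = 1/√(0.00116·2.47e-09) = 5.908e+05 rad/s.
Step 3 — f₀ = ω₀/(2π) = 9.402e+04 Hz.
Step 4 — Series Q: Q = ω₀L/R = 5.908e+05·0.00116/2670 = 0.2567.
Step 5 — 3dB bandwidth: Δω = ω₀/Q = 2.302e+06 rad/s; BW = Δω/(2π) = 3.663e+05 Hz.

(a) f₀ = 9.402e+04 Hz  (b) Q = 0.2567  (c) BW = 3.663e+05 Hz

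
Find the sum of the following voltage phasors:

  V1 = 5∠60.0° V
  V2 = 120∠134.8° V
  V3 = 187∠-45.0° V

Step 1 — Convert each phasor to rectangular form:
  V1 = 5·(cos(60.0°) + j·sin(60.0°)) = 2.5 + j4.33 V
  V2 = 120·(cos(134.8°) + j·sin(134.8°)) = -84.56 + j85.15 V
  V3 = 187·(cos(-45.0°) + j·sin(-45.0°)) = 132.2 - j132.2 V
Step 2 — Sum components: V_total = 50.17 - j42.75 V.
Step 3 — Convert to polar: |V_total| = 65.92 V, ∠V_total = -40.4°.

V_total = 65.92∠-40.4° V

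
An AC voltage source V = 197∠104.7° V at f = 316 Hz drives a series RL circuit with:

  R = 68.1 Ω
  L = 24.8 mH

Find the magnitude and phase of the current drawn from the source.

Step 1 — Angular frequency: ω = 2π·f = 2π·316 = 1985 rad/s.
Step 2 — Component impedances:
  R: Z = R = 68.1 Ω
  L: Z = jωL = j·1985·0.0248 = 0 + j49.24 Ω
Step 3 — Series combination: Z_total = R + L = 68.1 + j49.24 Ω = 84.04∠35.9° Ω.
Step 4 — Source phasor: V = 197∠104.7° V = -49.99 + j190.6 V.
Step 5 — Ohm's law: I = V / Z_total = (-49.99 + j190.6) / (68.1 + j49.24) = 0.8465 + j2.186 A.
Step 6 — Convert to polar: |I| = 2.344 A, ∠I = 68.8°.

I = 2.344∠68.8° A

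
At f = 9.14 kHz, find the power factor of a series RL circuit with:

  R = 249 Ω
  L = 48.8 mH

Step 1 — Angular frequency: ω = 2π·f = 2π·9140 = 5.743e+04 rad/s.
Step 2 — Component impedances:
  R: Z = R = 249 Ω
  L: Z = jωL = j·5.743e+04·0.0488 = 0 + j2803 Ω
Step 3 — Series combination: Z_total = R + L = 249 + j2803 Ω = 2814∠84.9° Ω.
Step 4 — Power factor: PF = cos(φ) = Re(Z)/|Z| = 249/2813.5 = 0.0885.
Step 5 — Type: Im(Z) = 2803 ⇒ lagging (phase φ = 84.9°).

PF = 0.0885 (lagging, φ = 84.9°)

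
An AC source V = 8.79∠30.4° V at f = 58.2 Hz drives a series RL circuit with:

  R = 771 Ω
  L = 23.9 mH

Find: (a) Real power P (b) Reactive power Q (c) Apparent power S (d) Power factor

Step 1 — Angular frequency: ω = 2π·f = 2π·58.2 = 365.7 rad/s.
Step 2 — Component impedances:
  R: Z = R = 771 Ω
  L: Z = jωL = j·365.7·0.0239 = 0 + j8.74 Ω
Step 3 — Series combination: Z_total = R + L = 771 + j8.74 Ω = 771∠0.6° Ω.
Step 4 — Source phasor: V = 8.79∠30.4° V = 7.581 + j4.448 V.
Step 5 — Current: I = V / Z = 0.009897 + j0.005657 A = 0.0114∠29.8° A.
Step 6 — Complex power: S = V·I* = 0.1002 + j0.001136 VA.
Step 7 — Real power: P = Re(S) = 0.1002 W.
Step 8 — Reactive power: Q = Im(S) = 0.001136 VAR.
Step 9 — Apparent power: |S| = 0.1002 VA.
Step 10 — Power factor: PF = P/|S| = 0.9999 (lagging).

(a) P = 0.1002 W  (b) Q = 0.001136 VAR  (c) S = 0.1002 VA  (d) PF = 0.9999 (lagging)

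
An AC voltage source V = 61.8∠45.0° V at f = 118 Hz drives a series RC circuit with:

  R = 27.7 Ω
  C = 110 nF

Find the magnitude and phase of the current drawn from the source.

Step 1 — Angular frequency: ω = 2π·f = 2π·118 = 741.4 rad/s.
Step 2 — Component impedances:
  R: Z = R = 27.7 Ω
  C: Z = 1/(jωC) = -j/(ω·C) = 0 - j1.226e+04 Ω
Step 3 — Series combination: Z_total = R + C = 27.7 - j1.226e+04 Ω = 1.226e+04∠-89.9° Ω.
Step 4 — Source phasor: V = 61.8∠45.0° V = 43.7 + j43.7 V.
Step 5 — Ohm's law: I = V / Z_total = (43.7 + j43.7) / (27.7 - j1.226e+04) = -0.003556 + j0.003572 A.
Step 6 — Convert to polar: |I| = 0.00504 A, ∠I = 134.9°.

I = 0.00504∠134.9° A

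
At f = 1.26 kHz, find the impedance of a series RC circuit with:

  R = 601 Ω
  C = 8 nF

Step 1 — Angular frequency: ω = 2π·f = 2π·1260 = 7917 rad/s.
Step 2 — Component impedances:
  R: Z = R = 601 Ω
  C: Z = 1/(jωC) = -j/(ω·C) = 0 - j1.579e+04 Ω
Step 3 — Series combination: Z_total = R + C = 601 - j1.579e+04 Ω = 1.58e+04∠-87.8° Ω.

Z = 601 - j1.579e+04 Ω = 1.58e+04∠-87.8° Ω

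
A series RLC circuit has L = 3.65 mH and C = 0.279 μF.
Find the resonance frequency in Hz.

Step 1 — Resonance condition Im(Z)=0 gives ω₀ = 1/√(LC).
Step 2 — ω₀ = 1/√(0.00365·2.79e-07) = 3.134e+04 rad/s.
Step 3 — f₀ = ω₀/(2π) = 4987 Hz.

f₀ = 4987 Hz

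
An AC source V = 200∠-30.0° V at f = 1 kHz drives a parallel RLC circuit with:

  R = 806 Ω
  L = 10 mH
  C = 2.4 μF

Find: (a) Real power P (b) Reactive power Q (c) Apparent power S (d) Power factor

Step 1 — Angular frequency: ω = 2π·f = 2π·1000 = 6283 rad/s.
Step 2 — Component impedances:
  R: Z = R = 806 Ω
  L: Z = jωL = j·6283·0.01 = 0 + j62.83 Ω
  C: Z = 1/(jωC) = -j/(ω·C) = 0 - j66.31 Ω
Step 3 — Parallel combination: 1/Z_total = 1/R + 1/L + 1/C; Z_total = 554.4 + j373.5 Ω = 668.5∠34.0° Ω.
Step 4 — Source phasor: V = 200∠-30.0° V = 173.2 - j100 V.
Step 5 — Current: I = V / Z = 0.1313 - j0.2688 A = 0.2992∠-64.0° A.
Step 6 — Complex power: S = V·I* = 49.63 + j33.43 VA.
Step 7 — Real power: P = Re(S) = 49.63 W.
Step 8 — Reactive power: Q = Im(S) = 33.43 VAR.
Step 9 — Apparent power: |S| = 59.84 VA.
Step 10 — Power factor: PF = P/|S| = 0.8294 (lagging).

(a) P = 49.63 W  (b) Q = 33.43 VAR  (c) S = 59.84 VA  (d) PF = 0.8294 (lagging)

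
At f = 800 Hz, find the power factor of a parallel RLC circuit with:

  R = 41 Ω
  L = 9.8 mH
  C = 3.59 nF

Step 1 — Angular frequency: ω = 2π·f = 2π·800 = 5027 rad/s.
Step 2 — Component impedances:
  R: Z = R = 41 Ω
  L: Z = jωL = j·5027·0.0098 = 0 + j49.26 Ω
  C: Z = 1/(jωC) = -j/(ω·C) = 0 - j5.542e+04 Ω
Step 3 — Parallel combination: 1/Z_total = 1/R + 1/L + 1/C; Z_total = 24.24 + j20.16 Ω = 31.52∠39.7° Ω.
Step 4 — Power factor: PF = cos(φ) = Re(Z)/|Z| = 24.239/31.524 = 0.7689.
Step 5 — Type: Im(Z) = 20.16 ⇒ lagging (phase φ = 39.7°).

PF = 0.7689 (lagging, φ = 39.7°)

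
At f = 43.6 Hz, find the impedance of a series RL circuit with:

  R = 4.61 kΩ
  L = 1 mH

Step 1 — Angular frequency: ω = 2π·f = 2π·43.6 = 273.9 rad/s.
Step 2 — Component impedances:
  R: Z = R = 4610 Ω
  L: Z = jωL = j·273.9·0.001 = 0 + j0.2739 Ω
Step 3 — Series combination: Z_total = R + L = 4610 + j0.2739 Ω = 4610∠0.0° Ω.

Z = 4610 + j0.2739 Ω = 4610∠0.0° Ω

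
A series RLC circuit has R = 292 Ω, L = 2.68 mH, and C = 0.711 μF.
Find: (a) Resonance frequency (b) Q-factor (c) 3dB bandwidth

Step 1 — Resonance: ω₀ = 1/√(LC) = 1/√(0.00268·7.11e-07) = 2.291e+04 rad/s.
Step 2 — f₀ = ω₀/(2π) = 3646 Hz.
Step 3 — Series Q: Q = ω₀L/R = 2.291e+04·0.00268/292 = 0.2103.
Step 4 — Bandwidth: Δω = ω₀/Q = 1.09e+05 rad/s; BW = Δω/(2π) = 1.734e+04 Hz.

(a) f₀ = 3646 Hz  (b) Q = 0.2103  (c) BW = 1.734e+04 Hz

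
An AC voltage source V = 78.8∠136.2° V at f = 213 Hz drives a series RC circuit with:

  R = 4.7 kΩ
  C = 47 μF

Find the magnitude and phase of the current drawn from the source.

Step 1 — Angular frequency: ω = 2π·f = 2π·213 = 1338 rad/s.
Step 2 — Component impedances:
  R: Z = R = 4700 Ω
  C: Z = 1/(jωC) = -j/(ω·C) = 0 - j15.9 Ω
Step 3 — Series combination: Z_total = R + C = 4700 - j15.9 Ω = 4700∠-0.2° Ω.
Step 4 — Source phasor: V = 78.8∠136.2° V = -56.87 + j54.54 V.
Step 5 — Ohm's law: I = V / Z_total = (-56.87 + j54.54) / (4700 - j15.9) = -0.01214 + j0.01156 A.
Step 6 — Convert to polar: |I| = 0.01677 A, ∠I = 136.4°.

I = 0.01677∠136.4° A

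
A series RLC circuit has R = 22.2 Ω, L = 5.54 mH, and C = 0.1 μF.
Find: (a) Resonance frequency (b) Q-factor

Step 1 — Resonance condition Im(Z)=0 gives ω₀ = 1/√(LC).
Step 2 — ω₀ = 1/√(0.00554·1e-07) = 4.249e+04 rad/s.
Step 3 — f₀ = ω₀/(2π) = 6762 Hz.
Step 4 — Series Q: Q = ω₀L/R = 4.249e+04·0.00554/22.2 = 10.6.

(a) f₀ = 6762 Hz  (b) Q = 10.6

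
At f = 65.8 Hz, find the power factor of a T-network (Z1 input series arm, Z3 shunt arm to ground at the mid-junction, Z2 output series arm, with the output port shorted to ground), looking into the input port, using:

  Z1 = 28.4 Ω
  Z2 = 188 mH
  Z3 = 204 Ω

Step 1 — Angular frequency: ω = 2π·f = 2π·65.8 = 413.4 rad/s.
Step 2 — Component impedances:
  Z1: Z = R = 28.4 Ω
  Z2: Z = jωL = j·413.4·0.188 = 0 + j77.73 Ω
  Z3: Z = R = 204 Ω
Step 3 — With the output port shorted to ground, the output series arm Z2 runs from the junction to ground; the shunt arm Z3 also runs from the junction to ground. They appear in parallel: Z3 || Z2 = 25.86 + j67.87 Ω.
Step 4 — Series with input arm Z1: Z_in = Z1 + (Z3 || Z2) = 54.26 + j67.87 Ω = 86.9∠51.4° Ω.
Step 5 — Power factor: PF = cos(φ) = Re(Z)/|Z| = 54.26/86.9 = 0.6244.
Step 6 — Type: Im(Z) = 67.87 ⇒ lagging (phase φ = 51.4°).

PF = 0.6244 (lagging, φ = 51.4°)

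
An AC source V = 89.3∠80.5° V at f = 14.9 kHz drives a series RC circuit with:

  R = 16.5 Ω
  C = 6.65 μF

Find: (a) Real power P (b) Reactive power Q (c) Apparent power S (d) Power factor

Step 1 — Angular frequency: ω = 2π·f = 2π·1.49e+04 = 9.362e+04 rad/s.
Step 2 — Component impedances:
  R: Z = R = 16.5 Ω
  C: Z = 1/(jωC) = -j/(ω·C) = 0 - j1.606 Ω
Step 3 — Series combination: Z_total = R + C = 16.5 - j1.606 Ω = 16.58∠-5.6° Ω.
Step 4 — Source phasor: V = 89.3∠80.5° V = 14.74 + j88.08 V.
Step 5 — Current: I = V / Z = 0.3701 + j5.374 A = 5.387∠86.1° A.
Step 6 — Complex power: S = V·I* = 478.8 - j46.61 VA.
Step 7 — Real power: P = Re(S) = 478.8 W.
Step 8 — Reactive power: Q = Im(S) = -46.61 VAR.
Step 9 — Apparent power: |S| = 481 VA.
Step 10 — Power factor: PF = P/|S| = 0.9953 (leading).

(a) P = 478.8 W  (b) Q = -46.61 VAR  (c) S = 481 VA  (d) PF = 0.9953 (leading)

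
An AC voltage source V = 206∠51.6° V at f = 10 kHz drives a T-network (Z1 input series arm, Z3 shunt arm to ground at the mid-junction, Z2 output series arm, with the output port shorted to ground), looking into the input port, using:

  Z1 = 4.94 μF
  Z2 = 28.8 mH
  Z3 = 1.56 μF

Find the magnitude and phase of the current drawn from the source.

Step 1 — Angular frequency: ω = 2π·f = 2π·1e+04 = 6.283e+04 rad/s.
Step 2 — Component impedances:
  Z1: Z = 1/(jωC) = -j/(ω·C) = 0 - j3.222 Ω
  Z2: Z = jωL = j·6.283e+04·0.0288 = 0 + j1810 Ω
  Z3: Z = 1/(jωC) = -j/(ω·C) = 0 - j10.2 Ω
Step 3 — With the output port shorted to ground, the output series arm Z2 runs from the junction to ground; the shunt arm Z3 also runs from the junction to ground. They appear in parallel: Z3 || Z2 = 0 - j10.26 Ω.
Step 4 — Series with input arm Z1: Z_in = Z1 + (Z3 || Z2) = 0 - j13.48 Ω = 13.48∠-90.0° Ω.
Step 5 — Source phasor: V = 206∠51.6° V = 128 + j161.4 V.
Step 6 — Ohm's law: I = V / Z_total = (128 + j161.4) / (0 - j13.48) = -11.97 + j9.491 A.
Step 7 — Convert to polar: |I| = 15.28 A, ∠I = 141.6°.

I = 15.28∠141.6° A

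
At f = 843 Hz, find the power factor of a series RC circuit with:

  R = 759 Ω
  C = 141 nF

Step 1 — Angular frequency: ω = 2π·f = 2π·843 = 5297 rad/s.
Step 2 — Component impedances:
  R: Z = R = 759 Ω
  C: Z = 1/(jωC) = -j/(ω·C) = 0 - j1339 Ω
Step 3 — Series combination: Z_total = R + C = 759 - j1339 Ω = 1539∠-60.5° Ω.
Step 4 — Power factor: PF = cos(φ) = Re(Z)/|Z| = 759/1539.1 = 0.4931.
Step 5 — Type: Im(Z) = -1339 ⇒ leading (phase φ = -60.5°).

PF = 0.4931 (leading, φ = -60.5°)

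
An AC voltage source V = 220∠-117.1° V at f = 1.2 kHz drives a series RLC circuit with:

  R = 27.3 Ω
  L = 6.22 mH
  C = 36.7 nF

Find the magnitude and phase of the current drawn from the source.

Step 1 — Angular frequency: ω = 2π·f = 2π·1200 = 7540 rad/s.
Step 2 — Component impedances:
  R: Z = R = 27.3 Ω
  L: Z = jωL = j·7540·0.00622 = 0 + j46.9 Ω
  C: Z = 1/(jωC) = -j/(ω·C) = 0 - j3614 Ω
Step 3 — Series combination: Z_total = R + L + C = 27.3 - j3567 Ω = 3567∠-89.6° Ω.
Step 4 — Source phasor: V = 220∠-117.1° V = -100.2 - j195.8 V.
Step 5 — Ohm's law: I = V / Z_total = (-100.2 - j195.8) / (27.3 - j3567) = 0.05469 - j0.02852 A.
Step 6 — Convert to polar: |I| = 0.06168 A, ∠I = -27.5°.

I = 0.06168∠-27.5° A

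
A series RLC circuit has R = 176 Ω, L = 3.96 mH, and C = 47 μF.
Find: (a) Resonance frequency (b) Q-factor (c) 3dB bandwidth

Step 1 — Resonance condition Im(Z)=0 gives ω₀ = 1/√(LC).
Step 2 — ω₀ = 1/√(0.00396·4.7e-05) = 2318 rad/s.
Step 3 — f₀ = ω₀/(2π) = 368.9 Hz.
Step 4 — Series Q: Q = ω₀L/R = 2318·0.00396/176 = 0.05215.
Step 5 — 3dB bandwidth: Δω = ω₀/Q = 4.444e+04 rad/s; BW = Δω/(2π) = 7074 Hz.

(a) f₀ = 368.9 Hz  (b) Q = 0.05215  (c) BW = 7074 Hz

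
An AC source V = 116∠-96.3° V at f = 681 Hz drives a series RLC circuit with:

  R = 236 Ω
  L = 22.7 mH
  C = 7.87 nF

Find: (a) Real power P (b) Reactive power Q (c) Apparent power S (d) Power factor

Step 1 — Angular frequency: ω = 2π·f = 2π·681 = 4279 rad/s.
Step 2 — Component impedances:
  R: Z = R = 236 Ω
  L: Z = jωL = j·4279·0.0227 = 0 + j97.13 Ω
  C: Z = 1/(jωC) = -j/(ω·C) = 0 - j2.97e+04 Ω
Step 3 — Series combination: Z_total = R + L + C = 236 - j2.96e+04 Ω = 2.96e+04∠-89.5° Ω.
Step 4 — Source phasor: V = 116∠-96.3° V = -12.73 - j115.3 V.
Step 5 — Current: I = V / Z = 0.003892 - j0.0004611 A = 0.003919∠-6.8° A.
Step 6 — Complex power: S = V·I* = 0.003625 - j0.4546 VA.
Step 7 — Real power: P = Re(S) = 0.003625 W.
Step 8 — Reactive power: Q = Im(S) = -0.4546 VAR.
Step 9 — Apparent power: |S| = 0.4546 VA.
Step 10 — Power factor: PF = P/|S| = 0.007973 (leading).

(a) P = 0.003625 W  (b) Q = -0.4546 VAR  (c) S = 0.4546 VA  (d) PF = 0.007973 (leading)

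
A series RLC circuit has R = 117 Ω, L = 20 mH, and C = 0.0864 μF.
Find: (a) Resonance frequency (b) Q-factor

Step 1 — Resonance condition Im(Z)=0 gives ω₀ = 1/√(LC).
Step 2 — ω₀ = 1/√(0.02·8.64e-08) = 2.406e+04 rad/s.
Step 3 — f₀ = ω₀/(2π) = 3829 Hz.
Step 4 — Series Q: Q = ω₀L/R = 2.406e+04·0.02/117 = 4.112.

(a) f₀ = 3829 Hz  (b) Q = 4.112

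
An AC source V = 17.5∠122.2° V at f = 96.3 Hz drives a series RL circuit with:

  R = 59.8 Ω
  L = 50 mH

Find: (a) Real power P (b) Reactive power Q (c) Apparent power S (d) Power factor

Step 1 — Angular frequency: ω = 2π·f = 2π·96.3 = 605.1 rad/s.
Step 2 — Component impedances:
  R: Z = R = 59.8 Ω
  L: Z = jωL = j·605.1·0.05 = 0 + j30.25 Ω
Step 3 — Series combination: Z_total = R + L = 59.8 + j30.25 Ω = 67.02∠26.8° Ω.
Step 4 — Source phasor: V = 17.5∠122.2° V = -9.325 + j14.81 V.
Step 5 — Current: I = V / Z = -0.02441 + j0.26 A = 0.2611∠95.4° A.
Step 6 — Complex power: S = V·I* = 4.078 + j2.063 VA.
Step 7 — Real power: P = Re(S) = 4.078 W.
Step 8 — Reactive power: Q = Im(S) = 2.063 VAR.
Step 9 — Apparent power: |S| = 4.57 VA.
Step 10 — Power factor: PF = P/|S| = 0.8923 (lagging).

(a) P = 4.078 W  (b) Q = 2.063 VAR  (c) S = 4.57 VA  (d) PF = 0.8923 (lagging)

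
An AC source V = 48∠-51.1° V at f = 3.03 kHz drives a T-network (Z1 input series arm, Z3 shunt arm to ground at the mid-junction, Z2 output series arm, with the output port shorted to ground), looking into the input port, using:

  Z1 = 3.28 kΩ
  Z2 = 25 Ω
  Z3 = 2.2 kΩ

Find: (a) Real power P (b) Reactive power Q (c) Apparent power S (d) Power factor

Step 1 — Angular frequency: ω = 2π·f = 2π·3030 = 1.904e+04 rad/s.
Step 2 — Component impedances:
  Z1: Z = R = 3280 Ω
  Z2: Z = R = 25 Ω
  Z3: Z = R = 2200 Ω
Step 3 — With the output port shorted to ground, the output series arm Z2 runs from the junction to ground; the shunt arm Z3 also runs from the junction to ground. They appear in parallel: Z3 || Z2 = 24.72 Ω.
Step 4 — Series with input arm Z1: Z_in = Z1 + (Z3 || Z2) = 3305 Ω = 3305∠0.0° Ω.
Step 5 — Source phasor: V = 48∠-51.1° V = 30.14 - j37.36 V.
Step 6 — Current: I = V / Z = 0.009121 - j0.0113 A = 0.01452∠-51.1° A.
Step 7 — Complex power: S = V·I* = 0.6972 VA.
Step 8 — Real power: P = Re(S) = 0.6972 W.
Step 9 — Reactive power: Q = Im(S) = 0 VAR.
Step 10 — Apparent power: |S| = 0.6972 VA.
Step 11 — Power factor: PF = P/|S| = 1 (unity).

(a) P = 0.6972 W  (b) Q = 0 VAR  (c) S = 0.6972 VA  (d) PF = 1 (unity)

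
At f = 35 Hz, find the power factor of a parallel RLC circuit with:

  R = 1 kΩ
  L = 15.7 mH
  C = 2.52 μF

Step 1 — Angular frequency: ω = 2π·f = 2π·35 = 219.9 rad/s.
Step 2 — Component impedances:
  R: Z = R = 1000 Ω
  L: Z = jωL = j·219.9·0.0157 = 0 + j3.453 Ω
  C: Z = 1/(jωC) = -j/(ω·C) = 0 - j1804 Ω
Step 3 — Parallel combination: 1/Z_total = 1/R + 1/L + 1/C; Z_total = 0.01197 + j3.459 Ω = 3.459∠89.8° Ω.
Step 4 — Power factor: PF = cos(φ) = Re(Z)/|Z| = 0.011966/3.4592 = 0.003459.
Step 5 — Type: Im(Z) = 3.459 ⇒ lagging (phase φ = 89.8°).

PF = 0.003459 (lagging, φ = 89.8°)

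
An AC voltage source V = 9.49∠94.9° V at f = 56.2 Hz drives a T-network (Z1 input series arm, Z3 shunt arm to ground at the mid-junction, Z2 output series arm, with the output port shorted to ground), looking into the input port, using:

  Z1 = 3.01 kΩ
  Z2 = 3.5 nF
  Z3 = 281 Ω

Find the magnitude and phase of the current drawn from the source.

Step 1 — Angular frequency: ω = 2π·f = 2π·56.2 = 353.1 rad/s.
Step 2 — Component impedances:
  Z1: Z = R = 3010 Ω
  Z2: Z = 1/(jωC) = -j/(ω·C) = 0 - j8.091e+05 Ω
  Z3: Z = R = 281 Ω
Step 3 — With the output port shorted to ground, the output series arm Z2 runs from the junction to ground; the shunt arm Z3 also runs from the junction to ground. They appear in parallel: Z3 || Z2 = 281 - j0.09759 Ω.
Step 4 — Series with input arm Z1: Z_in = Z1 + (Z3 || Z2) = 3291 - j0.09759 Ω = 3291∠-0.0° Ω.
Step 5 — Source phasor: V = 9.49∠94.9° V = -0.8106 + j9.455 V.
Step 6 — Ohm's law: I = V / Z_total = (-0.8106 + j9.455) / (3291 - j0.09759) = -0.0002464 + j0.002873 A.
Step 7 — Convert to polar: |I| = 0.002884 A, ∠I = 94.9°.

I = 0.002884∠94.9° A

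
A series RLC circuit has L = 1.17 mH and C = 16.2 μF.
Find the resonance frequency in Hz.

Step 1 — Resonance condition Im(Z)=0 gives ω₀ = 1/√(LC).
Step 2 — ω₀ = 1/√(0.00117·1.62e-05) = 7264 rad/s.
Step 3 — f₀ = ω₀/(2π) = 1156 Hz.

f₀ = 1156 Hz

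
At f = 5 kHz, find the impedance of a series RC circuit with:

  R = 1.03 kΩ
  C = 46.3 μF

Step 1 — Angular frequency: ω = 2π·f = 2π·5000 = 3.142e+04 rad/s.
Step 2 — Component impedances:
  R: Z = R = 1030 Ω
  C: Z = 1/(jωC) = -j/(ω·C) = 0 - j0.6875 Ω
Step 3 — Series combination: Z_total = R + C = 1030 - j0.6875 Ω = 1030∠-0.0° Ω.

Z = 1030 - j0.6875 Ω = 1030∠-0.0° Ω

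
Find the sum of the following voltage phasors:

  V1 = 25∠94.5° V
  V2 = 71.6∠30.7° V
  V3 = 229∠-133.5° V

Step 1 — Convert each phasor to rectangular form:
  V1 = 25·(cos(94.5°) + j·sin(94.5°)) = -1.961 + j24.92 V
  V2 = 71.6·(cos(30.7°) + j·sin(30.7°)) = 61.57 + j36.55 V
  V3 = 229·(cos(-133.5°) + j·sin(-133.5°)) = -157.6 - j166.1 V
Step 2 — Sum components: V_total = -98.03 - j104.6 V.
Step 3 — Convert to polar: |V_total| = 143.4 V, ∠V_total = -133.1°.

V_total = 143.4∠-133.1° V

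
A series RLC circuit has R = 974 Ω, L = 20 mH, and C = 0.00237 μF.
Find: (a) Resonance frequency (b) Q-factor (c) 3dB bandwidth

Step 1 — Resonance: ω₀ = 1/√(LC) = 1/√(0.02·2.37e-09) = 1.452e+05 rad/s.
Step 2 — f₀ = ω₀/(2π) = 2.312e+04 Hz.
Step 3 — Series Q: Q = ω₀L/R = 1.452e+05·0.02/974 = 2.983.
Step 4 — Bandwidth: Δω = ω₀/Q = 4.87e+04 rad/s; BW = Δω/(2π) = 7751 Hz.

(a) f₀ = 2.312e+04 Hz  (b) Q = 2.983  (c) BW = 7751 Hz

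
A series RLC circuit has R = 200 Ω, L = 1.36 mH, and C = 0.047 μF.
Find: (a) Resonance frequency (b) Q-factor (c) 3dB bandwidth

Step 1 — Resonance condition Im(Z)=0 gives ω₀ = 1/√(LC).
Step 2 — ω₀ = 1/√(0.00136·4.7e-08) = 1.251e+05 rad/s.
Step 3 — f₀ = ω₀/(2π) = 1.991e+04 Hz.
Step 4 — Series Q: Q = ω₀L/R = 1.251e+05·0.00136/200 = 0.8505.
Step 5 — 3dB bandwidth: Δω = ω₀/Q = 1.471e+05 rad/s; BW = Δω/(2π) = 2.341e+04 Hz.

(a) f₀ = 1.991e+04 Hz  (b) Q = 0.8505  (c) BW = 2.341e+04 Hz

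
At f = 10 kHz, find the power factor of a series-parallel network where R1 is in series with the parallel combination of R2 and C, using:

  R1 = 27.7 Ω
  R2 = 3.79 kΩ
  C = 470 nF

Step 1 — Angular frequency: ω = 2π·f = 2π·1e+04 = 6.283e+04 rad/s.
Step 2 — Component impedances:
  R1: Z = R = 27.7 Ω
  R2: Z = R = 3790 Ω
  C: Z = 1/(jωC) = -j/(ω·C) = 0 - j33.86 Ω
Step 3 — Parallel branch: R2 || C = 1/(1/R2 + 1/C) = 0.3025 - j33.86 Ω.
Step 4 — Series with R1: Z_total = R1 + (R2 || C) = 28 - j33.86 Ω = 43.94∠-50.4° Ω.
Step 5 — Power factor: PF = cos(φ) = Re(Z)/|Z| = 28.003/43.939 = 0.6373.
Step 6 — Type: Im(Z) = -33.86 ⇒ leading (phase φ = -50.4°).

PF = 0.6373 (leading, φ = -50.4°)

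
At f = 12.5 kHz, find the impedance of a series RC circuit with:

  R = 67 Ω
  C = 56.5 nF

Step 1 — Angular frequency: ω = 2π·f = 2π·1.25e+04 = 7.854e+04 rad/s.
Step 2 — Component impedances:
  R: Z = R = 67 Ω
  C: Z = 1/(jωC) = -j/(ω·C) = 0 - j225.4 Ω
Step 3 — Series combination: Z_total = R + C = 67 - j225.4 Ω = 235.1∠-73.4° Ω.

Z = 67 - j225.4 Ω = 235.1∠-73.4° Ω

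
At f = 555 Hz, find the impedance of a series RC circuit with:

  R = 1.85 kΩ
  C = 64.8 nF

Step 1 — Angular frequency: ω = 2π·f = 2π·555 = 3487 rad/s.
Step 2 — Component impedances:
  R: Z = R = 1850 Ω
  C: Z = 1/(jωC) = -j/(ω·C) = 0 - j4425 Ω
Step 3 — Series combination: Z_total = R + C = 1850 - j4425 Ω = 4797∠-67.3° Ω.

Z = 1850 - j4425 Ω = 4797∠-67.3° Ω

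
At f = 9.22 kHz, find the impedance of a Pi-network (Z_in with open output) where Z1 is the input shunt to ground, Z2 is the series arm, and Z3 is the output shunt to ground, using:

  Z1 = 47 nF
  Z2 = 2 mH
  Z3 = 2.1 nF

Step 1 — Angular frequency: ω = 2π·f = 2π·9220 = 5.793e+04 rad/s.
Step 2 — Component impedances:
  Z1: Z = 1/(jωC) = -j/(ω·C) = 0 - j367.3 Ω
  Z2: Z = jωL = j·5.793e+04·0.002 = 0 + j115.9 Ω
  Z3: Z = 1/(jωC) = -j/(ω·C) = 0 - j8220 Ω
Step 3 — With open output, the series arm Z2 and the output shunt Z3 appear in series to ground: Z2 + Z3 = 0 - j8104 Ω.
Step 4 — Parallel with input shunt Z1: Z_in = Z1 || (Z2 + Z3) = 0 - j351.4 Ω = 351.4∠-90.0° Ω.

Z = 0 - j351.4 Ω = 351.4∠-90.0° Ω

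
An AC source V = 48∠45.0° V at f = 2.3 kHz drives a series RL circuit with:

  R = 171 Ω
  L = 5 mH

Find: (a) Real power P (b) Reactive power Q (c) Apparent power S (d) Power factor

Step 1 — Angular frequency: ω = 2π·f = 2π·2300 = 1.445e+04 rad/s.
Step 2 — Component impedances:
  R: Z = R = 171 Ω
  L: Z = jωL = j·1.445e+04·0.005 = 0 + j72.26 Ω
Step 3 — Series combination: Z_total = R + L = 171 + j72.26 Ω = 185.6∠22.9° Ω.
Step 4 — Source phasor: V = 48∠45.0° V = 33.94 + j33.94 V.
Step 5 — Current: I = V / Z = 0.2396 + j0.09725 A = 0.2586∠22.1° A.
Step 6 — Complex power: S = V·I* = 11.43 + j4.831 VA.
Step 7 — Real power: P = Re(S) = 11.43 W.
Step 8 — Reactive power: Q = Im(S) = 4.831 VAR.
Step 9 — Apparent power: |S| = 12.41 VA.
Step 10 — Power factor: PF = P/|S| = 0.9211 (lagging).

(a) P = 11.43 W  (b) Q = 4.831 VAR  (c) S = 12.41 VA  (d) PF = 0.9211 (lagging)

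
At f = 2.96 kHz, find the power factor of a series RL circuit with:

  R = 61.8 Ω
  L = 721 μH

Step 1 — Angular frequency: ω = 2π·f = 2π·2960 = 1.86e+04 rad/s.
Step 2 — Component impedances:
  R: Z = R = 61.8 Ω
  L: Z = jωL = j·1.86e+04·0.000721 = 0 + j13.41 Ω
Step 3 — Series combination: Z_total = R + L = 61.8 + j13.41 Ω = 63.24∠12.2° Ω.
Step 4 — Power factor: PF = cos(φ) = Re(Z)/|Z| = 61.8/63.238 = 0.9773.
Step 5 — Type: Im(Z) = 13.41 ⇒ lagging (phase φ = 12.2°).

PF = 0.9773 (lagging, φ = 12.2°)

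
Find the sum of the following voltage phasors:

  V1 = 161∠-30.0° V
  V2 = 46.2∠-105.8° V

Step 1 — Convert each phasor to rectangular form:
  V1 = 161·(cos(-30.0°) + j·sin(-30.0°)) = 139.4 - j80.5 V
  V2 = 46.2·(cos(-105.8°) + j·sin(-105.8°)) = -12.58 - j44.45 V
Step 2 — Sum components: V_total = 126.9 - j125 V.
Step 3 — Convert to polar: |V_total| = 178.1 V, ∠V_total = -44.6°.

V_total = 178.1∠-44.6° V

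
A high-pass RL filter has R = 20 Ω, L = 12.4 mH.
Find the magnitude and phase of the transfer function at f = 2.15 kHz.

Step 1 — Angular frequency: ω = 2π·2150 = 1.351e+04 rad/s.
Step 2 — Transfer function: H(jω) = jωL/(R + jωL).
Step 3 — Numerator jωL = j·167.5; denominator R + jωL = 20 + j167.5.
Step 4 — H = 0.9859 + j0.1177.
Step 5 — Magnitude: |H| = 0.9929 (-0.1 dB); phase: φ = 6.8°.

|H| = 0.9929 (-0.1 dB), φ = 6.8°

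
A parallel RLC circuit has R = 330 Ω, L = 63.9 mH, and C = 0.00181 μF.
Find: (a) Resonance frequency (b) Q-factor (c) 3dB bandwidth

Step 1 — Resonance: ω₀ = 1/√(LC) = 1/√(0.0639·1.81e-09) = 9.298e+04 rad/s.
Step 2 — f₀ = ω₀/(2π) = 1.48e+04 Hz.
Step 3 — Parallel Q: Q = R/(ω₀L) = 330/(9.298e+04·0.0639) = 0.05554.
Step 4 — Bandwidth: Δω = ω₀/Q = 1.674e+06 rad/s; BW = Δω/(2π) = 2.665e+05 Hz.

(a) f₀ = 1.48e+04 Hz  (b) Q = 0.05554  (c) BW = 2.665e+05 Hz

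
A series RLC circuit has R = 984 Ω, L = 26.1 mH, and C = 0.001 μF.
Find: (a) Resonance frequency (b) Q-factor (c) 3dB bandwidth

Step 1 — Resonance: ω₀ = 1/√(LC) = 1/√(0.0261·1e-09) = 1.957e+05 rad/s.
Step 2 — f₀ = ω₀/(2π) = 3.115e+04 Hz.
Step 3 — Series Q: Q = ω₀L/R = 1.957e+05·0.0261/984 = 5.192.
Step 4 — Bandwidth: Δω = ω₀/Q = 3.77e+04 rad/s; BW = Δω/(2π) = 6000 Hz.

(a) f₀ = 3.115e+04 Hz  (b) Q = 5.192  (c) BW = 6000 Hz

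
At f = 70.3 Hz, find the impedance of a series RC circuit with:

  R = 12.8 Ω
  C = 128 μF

Step 1 — Angular frequency: ω = 2π·f = 2π·70.3 = 441.7 rad/s.
Step 2 — Component impedances:
  R: Z = R = 12.8 Ω
  C: Z = 1/(jωC) = -j/(ω·C) = 0 - j17.69 Ω
Step 3 — Series combination: Z_total = R + C = 12.8 - j17.69 Ω = 21.83∠-54.1° Ω.

Z = 12.8 - j17.69 Ω = 21.83∠-54.1° Ω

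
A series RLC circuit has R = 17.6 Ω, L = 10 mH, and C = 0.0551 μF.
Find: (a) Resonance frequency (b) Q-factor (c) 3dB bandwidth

Step 1 — Resonance condition Im(Z)=0 gives ω₀ = 1/√(LC).
Step 2 — ω₀ = 1/√(0.01·5.51e-08) = 4.26e+04 rad/s.
Step 3 — f₀ = ω₀/(2π) = 6780 Hz.
Step 4 — Series Q: Q = ω₀L/R = 4.26e+04·0.01/17.6 = 24.21.
Step 5 — 3dB bandwidth: Δω = ω₀/Q = 1760 rad/s; BW = Δω/(2π) = 280.1 Hz.

(a) f₀ = 6780 Hz  (b) Q = 24.21  (c) BW = 280.1 Hz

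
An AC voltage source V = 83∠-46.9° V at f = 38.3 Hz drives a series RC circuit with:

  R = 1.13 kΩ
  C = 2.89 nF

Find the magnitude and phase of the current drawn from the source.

Step 1 — Angular frequency: ω = 2π·f = 2π·38.3 = 240.6 rad/s.
Step 2 — Component impedances:
  R: Z = R = 1130 Ω
  C: Z = 1/(jωC) = -j/(ω·C) = 0 - j1.438e+06 Ω
Step 3 — Series combination: Z_total = R + C = 1130 - j1.438e+06 Ω = 1.438e+06∠-90.0° Ω.
Step 4 — Source phasor: V = 83∠-46.9° V = 56.71 - j60.6 V.
Step 5 — Ohm's law: I = V / Z_total = (56.71 - j60.6) / (1130 - j1.438e+06) = 4.218e-05 + j3.941e-05 A.
Step 6 — Convert to polar: |I| = 5.772e-05 A, ∠I = 43.1°.

I = 5.772e-05∠43.1° A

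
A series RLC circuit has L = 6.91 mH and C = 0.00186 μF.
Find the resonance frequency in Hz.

Step 1 — Resonance condition Im(Z)=0 gives ω₀ = 1/√(LC).
Step 2 — ω₀ = 1/√(0.00691·1.86e-09) = 2.789e+05 rad/s.
Step 3 — f₀ = ω₀/(2π) = 4.439e+04 Hz.

f₀ = 4.439e+04 Hz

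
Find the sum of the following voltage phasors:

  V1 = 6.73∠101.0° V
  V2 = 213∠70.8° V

Step 1 — Convert each phasor to rectangular form:
  V1 = 6.73·(cos(101.0°) + j·sin(101.0°)) = -1.284 + j6.606 V
  V2 = 213·(cos(70.8°) + j·sin(70.8°)) = 70.05 + j201.2 V
Step 2 — Sum components: V_total = 68.76 + j207.8 V.
Step 3 — Convert to polar: |V_total| = 218.8 V, ∠V_total = 71.7°.

V_total = 218.8∠71.7° V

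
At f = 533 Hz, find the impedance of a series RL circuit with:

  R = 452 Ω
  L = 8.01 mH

Step 1 — Angular frequency: ω = 2π·f = 2π·533 = 3349 rad/s.
Step 2 — Component impedances:
  R: Z = R = 452 Ω
  L: Z = jωL = j·3349·0.00801 = 0 + j26.82 Ω
Step 3 — Series combination: Z_total = R + L = 452 + j26.82 Ω = 452.8∠3.4° Ω.

Z = 452 + j26.82 Ω = 452.8∠3.4° Ω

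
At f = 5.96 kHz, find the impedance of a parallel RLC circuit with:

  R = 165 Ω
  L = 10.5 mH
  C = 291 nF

Step 1 — Angular frequency: ω = 2π·f = 2π·5960 = 3.745e+04 rad/s.
Step 2 — Component impedances:
  R: Z = R = 165 Ω
  L: Z = jωL = j·3.745e+04·0.0105 = 0 + j393.2 Ω
  C: Z = 1/(jωC) = -j/(ω·C) = 0 - j91.77 Ω
Step 3 — Parallel combination: 1/Z_total = 1/R + 1/L + 1/C; Z_total = 56.9 - j78.43 Ω = 96.89∠-54.0° Ω.

Z = 56.9 - j78.43 Ω = 96.89∠-54.0° Ω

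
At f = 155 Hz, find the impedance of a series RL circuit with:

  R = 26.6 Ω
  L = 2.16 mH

Step 1 — Angular frequency: ω = 2π·f = 2π·155 = 973.9 rad/s.
Step 2 — Component impedances:
  R: Z = R = 26.6 Ω
  L: Z = jωL = j·973.9·0.00216 = 0 + j2.104 Ω
Step 3 — Series combination: Z_total = R + L = 26.6 + j2.104 Ω = 26.68∠4.5° Ω.

Z = 26.6 + j2.104 Ω = 26.68∠4.5° Ω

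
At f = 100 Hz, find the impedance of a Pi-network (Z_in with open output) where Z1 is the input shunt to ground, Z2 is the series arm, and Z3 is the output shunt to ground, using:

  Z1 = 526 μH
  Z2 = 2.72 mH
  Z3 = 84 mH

Step 1 — Angular frequency: ω = 2π·f = 2π·100 = 628.3 rad/s.
Step 2 — Component impedances:
  Z1: Z = jωL = j·628.3·0.000526 = 0 + j0.3305 Ω
  Z2: Z = jωL = j·628.3·0.00272 = 0 + j1.709 Ω
  Z3: Z = jωL = j·628.3·0.084 = 0 + j52.78 Ω
Step 3 — With open output, the series arm Z2 and the output shunt Z3 appear in series to ground: Z2 + Z3 = 0 + j54.49 Ω.
Step 4 — Parallel with input shunt Z1: Z_in = Z1 || (Z2 + Z3) = 0 + j0.3285 Ω = 0.3285∠90.0° Ω.

Z = 0 + j0.3285 Ω = 0.3285∠90.0° Ω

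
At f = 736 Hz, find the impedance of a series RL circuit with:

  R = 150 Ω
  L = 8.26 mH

Step 1 — Angular frequency: ω = 2π·f = 2π·736 = 4624 rad/s.
Step 2 — Component impedances:
  R: Z = R = 150 Ω
  L: Z = jωL = j·4624·0.00826 = 0 + j38.2 Ω
Step 3 — Series combination: Z_total = R + L = 150 + j38.2 Ω = 154.8∠14.3° Ω.

Z = 150 + j38.2 Ω = 154.8∠14.3° Ω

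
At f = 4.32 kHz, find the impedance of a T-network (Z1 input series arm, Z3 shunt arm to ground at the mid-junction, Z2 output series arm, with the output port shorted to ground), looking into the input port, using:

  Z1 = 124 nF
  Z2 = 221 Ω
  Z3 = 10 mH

Step 1 — Angular frequency: ω = 2π·f = 2π·4320 = 2.714e+04 rad/s.
Step 2 — Component impedances:
  Z1: Z = 1/(jωC) = -j/(ω·C) = 0 - j297.1 Ω
  Z2: Z = R = 221 Ω
  Z3: Z = jωL = j·2.714e+04·0.01 = 0 + j271.4 Ω
Step 3 — With the output port shorted to ground, the output series arm Z2 runs from the junction to ground; the shunt arm Z3 also runs from the junction to ground. They appear in parallel: Z3 || Z2 = 132.9 + j108.2 Ω.
Step 4 — Series with input arm Z1: Z_in = Z1 + (Z3 || Z2) = 132.9 - j188.9 Ω = 231∠-54.9° Ω.

Z = 132.9 - j188.9 Ω = 231∠-54.9° Ω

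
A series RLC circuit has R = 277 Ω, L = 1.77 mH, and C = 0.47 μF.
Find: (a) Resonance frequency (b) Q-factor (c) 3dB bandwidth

Step 1 — Resonance: ω₀ = 1/√(LC) = 1/√(0.00177·4.7e-07) = 3.467e+04 rad/s.
Step 2 — f₀ = ω₀/(2π) = 5518 Hz.
Step 3 — Series Q: Q = ω₀L/R = 3.467e+04·0.00177/277 = 0.2215.
Step 4 — Bandwidth: Δω = ω₀/Q = 1.565e+05 rad/s; BW = Δω/(2π) = 2.491e+04 Hz.

(a) f₀ = 5518 Hz  (b) Q = 0.2215  (c) BW = 2.491e+04 Hz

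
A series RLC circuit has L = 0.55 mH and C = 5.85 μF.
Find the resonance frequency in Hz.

Step 1 — Resonance condition Im(Z)=0 gives ω₀ = 1/√(LC).
Step 2 — ω₀ = 1/√(0.00055·5.85e-06) = 1.763e+04 rad/s.
Step 3 — f₀ = ω₀/(2π) = 2806 Hz.

f₀ = 2806 Hz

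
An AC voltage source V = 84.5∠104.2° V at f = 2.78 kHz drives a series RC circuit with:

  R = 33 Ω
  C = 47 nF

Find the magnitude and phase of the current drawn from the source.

Step 1 — Angular frequency: ω = 2π·f = 2π·2780 = 1.747e+04 rad/s.
Step 2 — Component impedances:
  R: Z = R = 33 Ω
  C: Z = 1/(jωC) = -j/(ω·C) = 0 - j1218 Ω
Step 3 — Series combination: Z_total = R + C = 33 - j1218 Ω = 1219∠-88.4° Ω.
Step 4 — Source phasor: V = 84.5∠104.2° V = -20.73 + j81.92 V.
Step 5 — Ohm's law: I = V / Z_total = (-20.73 + j81.92) / (33 - j1218) = -0.06766 - j0.01518 A.
Step 6 — Convert to polar: |I| = 0.06935 A, ∠I = -167.4°.

I = 0.06935∠-167.4° A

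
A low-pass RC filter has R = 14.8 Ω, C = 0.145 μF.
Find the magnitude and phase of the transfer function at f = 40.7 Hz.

Step 1 — Angular frequency: ω = 2π·40.7 = 255.7 rad/s.
Step 2 — Transfer function: H(jω) = 1/(1 + jωRC).
Step 3 — Denominator: 1 + jωRC = 1 + j·255.7·14.8·1.45e-07 = 1 + j0.0005488.
Step 4 — H = 1 - j0.0005488.
Step 5 — Magnitude: |H| = 1 (-0.0 dB); phase: φ = -0.0°.

|H| = 1 (-0.0 dB), φ = -0.0°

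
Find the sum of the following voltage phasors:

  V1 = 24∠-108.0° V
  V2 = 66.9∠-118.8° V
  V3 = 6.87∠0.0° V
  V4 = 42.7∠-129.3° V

Step 1 — Convert each phasor to rectangular form:
  V1 = 24·(cos(-108.0°) + j·sin(-108.0°)) = -7.416 - j22.83 V
  V2 = 66.9·(cos(-118.8°) + j·sin(-118.8°)) = -32.23 - j58.62 V
  V3 = 6.87·(cos(0.0°) + j·sin(0.0°)) = 6.87 V
  V4 = 42.7·(cos(-129.3°) + j·sin(-129.3°)) = -27.05 - j33.04 V
Step 2 — Sum components: V_total = -59.82 - j114.5 V.
Step 3 — Convert to polar: |V_total| = 129.2 V, ∠V_total = -117.6°.

V_total = 129.2∠-117.6° V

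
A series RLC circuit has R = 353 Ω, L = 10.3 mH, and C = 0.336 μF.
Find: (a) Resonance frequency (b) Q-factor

Step 1 — Resonance condition Im(Z)=0 gives ω₀ = 1/√(LC).
Step 2 — ω₀ = 1/√(0.0103·3.36e-07) = 1.7e+04 rad/s.
Step 3 — f₀ = ω₀/(2π) = 2705 Hz.
Step 4 — Series Q: Q = ω₀L/R = 1.7e+04·0.0103/353 = 0.496.

(a) f₀ = 2705 Hz  (b) Q = 0.496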